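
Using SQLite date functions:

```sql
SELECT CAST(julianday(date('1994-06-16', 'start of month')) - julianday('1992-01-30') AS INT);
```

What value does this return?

`start of month` rewinds 1994-06-16 to 1994-06-01.
1 day remains in January 1992 after the 30th (31 − 30).
Full months from February 1992 through May 1994 contribute their day counts.
Then 1 day into June 1994.
Total: 1 + 29 + 31 + 30 + 31 + 30 + 31 + 31 + 30 + 31 + 30 + 31 + 31 + 28 + 31 + 30 + 31 + 30 + 31 + 31 + 30 + 31 + 30 + 31 + 31 + 28 + 31 + 30 + 31 + 1 = 853.

853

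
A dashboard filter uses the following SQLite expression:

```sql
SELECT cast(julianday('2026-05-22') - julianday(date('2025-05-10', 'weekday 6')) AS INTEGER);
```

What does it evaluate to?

`weekday 6` advances to the next Saturday; 2025-05-10 is already a Saturday, so it stays at 2025-05-10.
21 days remain in May 2025 after the 10th (31 − 10).
Full months from June 2025 through April 2026 contribute their day counts.
Then 22 days into May 2026.
Total: 21 + 30 + 31 + 31 + 30 + 31 + 30 + 31 + 31 + 28 + 31 + 30 + 22 = 377.

377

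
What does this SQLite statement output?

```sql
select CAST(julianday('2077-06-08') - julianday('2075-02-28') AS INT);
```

831

0 days remain in February 2075 after the 28th (28 − 28).
Full months from March 2075 through May 2077 contribute their day counts.
Then 8 days into June 2077.
Total: 0 + 31 + 30 + 31 + 30 + 31 + 31 + 30 + 31 + 30 + 31 + 31 + 29 + 31 + 30 + 31 + 30 + 31 + 31 + 30 + 31 + 30 + 31 + 31 + 28 + 31 + 30 + 31 + 8 = 831.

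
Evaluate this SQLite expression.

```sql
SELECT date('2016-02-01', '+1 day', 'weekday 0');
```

2016-02-07

Advancing 1 more day within February lands on 2016-02-02.
`weekday 0` advances to the next Sunday; 2016-02-02 is a Tuesday, so it moves forward to 2016-02-07.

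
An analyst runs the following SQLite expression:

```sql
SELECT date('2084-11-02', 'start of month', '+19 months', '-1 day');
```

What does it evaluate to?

`start of month` rewinds 2084-11-02 to 2084-11-01.
Adding +19 months to 2084-11-01 gives 2086-06-01.
Going back 1 day from 2086-06-01 reaches 2086-05-31 (last day of May, 31 days).

2086-05-31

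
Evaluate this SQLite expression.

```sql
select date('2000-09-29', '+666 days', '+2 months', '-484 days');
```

Applying '+666 days' to 2000-09-29: counting 666 days forward gives 2002-07-27.
Adding +2 months to 2002-07-27 gives 2002-09-27.
Applying '-484 days' to 2002-09-27: counting 484 days back gives 2001-05-31.

2001-05-31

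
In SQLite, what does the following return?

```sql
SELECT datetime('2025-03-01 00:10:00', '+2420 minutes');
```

2025-03-02 16:30:00

2420 minutes = 40h 20m; +2420 minutes from 2025-03-01 00:10:00 is 2025-03-02 16:30:00 (crosses midnight).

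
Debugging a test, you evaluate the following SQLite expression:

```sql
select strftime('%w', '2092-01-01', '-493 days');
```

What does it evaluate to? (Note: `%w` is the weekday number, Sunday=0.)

6

First apply '-493 days': 2092-01-01 → 2090-08-26.
2090-08-26 is a Saturday; with Sunday=0 that is 6.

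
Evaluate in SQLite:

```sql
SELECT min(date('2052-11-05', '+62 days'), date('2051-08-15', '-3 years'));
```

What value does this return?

2048-08-15

date('2052-11-05', '+62 days') → 2053-01-06.
date('2051-08-15', '-3 years') → 2048-08-15.
Earlier of the two is 2048-08-15.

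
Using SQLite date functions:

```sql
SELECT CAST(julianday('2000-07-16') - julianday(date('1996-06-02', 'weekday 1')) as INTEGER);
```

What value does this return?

`weekday 1` advances to the next Monday; 1996-06-02 is a Sunday, so it moves forward to 1996-06-03.
27 days remain in June 1996 after the 3rd (30 − 3).
Full months from July 1996 through June 2000 contribute their day counts.
Then 16 days into July 2000.
Total: 27 + 31 + 31 + 30 + 31 + 30 + 31 + 31 + 28 + 31 + 30 + 31 + 30 + 31 + 31 + 30 + 31 + 30 + 31 + 31 + 28 + 31 + 30 + 31 + 30 + 31 + 31 + 30 + 31 + 30 + 31 + 31 + 28 + 31 + 30 + 31 + 30 + 31 + 31 + 30 + 31 + 30 + 31 + 31 + 29 + 31 + 30 + 31 + 30 + 16 = 1504.

1504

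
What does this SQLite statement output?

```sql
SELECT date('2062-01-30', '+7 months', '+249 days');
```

2063-05-06

Adding +7 months to 2062-01-30 gives 2062-08-30.
Applying '+249 days' to 2062-08-30: counting 249 days forward gives 2063-05-06.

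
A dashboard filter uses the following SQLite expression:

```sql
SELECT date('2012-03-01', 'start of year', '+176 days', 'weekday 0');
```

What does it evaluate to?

2012-07-01

`start of year` rewinds 2012-03-01 to 2012-01-01.
Applying '+176 days' to 2012-01-01: counting 176 days forward gives 2012-06-25.
`weekday 0` advances to the next Sunday; 2012-06-25 is a Monday, so it moves forward to 2012-07-01.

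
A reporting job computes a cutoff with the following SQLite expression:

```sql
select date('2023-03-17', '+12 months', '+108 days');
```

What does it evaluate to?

Adding +12 months to 2023-03-17 gives 2024-03-17.
Applying '+108 days' to 2024-03-17: counting 108 days forward gives 2024-07-03.

2024-07-03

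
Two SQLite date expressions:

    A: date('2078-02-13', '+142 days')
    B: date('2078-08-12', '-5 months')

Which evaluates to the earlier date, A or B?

A = 2078-07-05.
B = 2078-03-12.
B is earlier.

B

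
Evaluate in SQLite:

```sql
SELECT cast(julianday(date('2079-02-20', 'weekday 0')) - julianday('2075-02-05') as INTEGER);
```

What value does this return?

1482

`weekday 0` advances to the next Sunday; 2079-02-20 is a Monday, so it moves forward to 2079-02-26.
23 days remain in February 2075 after the 5th (28 − 5).
Full months from March 2075 through January 2079 contribute their day counts.
Then 26 days into February 2079.
Total: 23 + 31 + 30 + 31 + 30 + 31 + 31 + 30 + 31 + 30 + 31 + 31 + 29 + 31 + 30 + 31 + 30 + 31 + 31 + 30 + 31 + 30 + 31 + 31 + 28 + 31 + 30 + 31 + 30 + 31 + 31 + 30 + 31 + 30 + 31 + 31 + 28 + 31 + 30 + 31 + 30 + 31 + 31 + 30 + 31 + 30 + 31 + 31 + 26 = 1482.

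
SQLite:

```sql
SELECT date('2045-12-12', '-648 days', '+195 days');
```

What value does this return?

Applying '-648 days' to 2045-12-12: counting 648 days back gives 2044-03-04.
Applying '+195 days' to 2044-03-04: counting 195 days forward gives 2044-09-15.

2044-09-15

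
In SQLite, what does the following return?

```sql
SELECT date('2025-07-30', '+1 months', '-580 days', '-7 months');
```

Adding +1 month to 2025-07-30 gives 2025-08-30.
Applying '-580 days' to 2025-08-30: counting 580 days back gives 2024-01-28.
Adding -7 months to 2024-01-28 gives 2023-06-28.

2023-06-28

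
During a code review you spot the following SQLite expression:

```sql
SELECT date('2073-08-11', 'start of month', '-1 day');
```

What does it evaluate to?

2073-07-31

`start of month` rewinds 2073-08-11 to 2073-08-01.
Going back 1 day from 2073-08-01 reaches 2073-07-31 (last day of July, 31 days).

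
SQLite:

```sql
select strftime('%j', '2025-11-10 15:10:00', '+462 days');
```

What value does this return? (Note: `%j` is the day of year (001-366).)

046

First apply '+462 days': 2025-11-10 15:10:00 → 2027-02-15 15:10:00.
Day-of-year for 2027-02-15: days since 2027-01-01 inclusive = 46, zero-padded to 046.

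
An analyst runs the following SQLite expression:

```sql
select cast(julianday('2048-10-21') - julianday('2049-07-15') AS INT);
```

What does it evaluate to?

-267

10 days remain in October 2048 after the 21st (31 − 21).
Full months from November 2048 through June 2049 contribute their day counts.
Then 15 days into July 2049.
Total: 10 + 30 + 31 + 31 + 28 + 31 + 30 + 31 + 30 + 15 = 267.
The subtraction is earlier − later, so the result is −267 → -267.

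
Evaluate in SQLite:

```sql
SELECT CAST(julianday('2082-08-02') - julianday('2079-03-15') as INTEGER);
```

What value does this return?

1236

16 days remain in March 2079 after the 15th (31 − 15).
Full months from April 2079 through July 2082 contribute their day counts.
Then 2 days into August 2082.
Total: 16 + 30 + 31 + 30 + 31 + 31 + 30 + 31 + 30 + 31 + 31 + 29 + 31 + 30 + 31 + 30 + 31 + 31 + 30 + 31 + 30 + 31 + 31 + 28 + 31 + 30 + 31 + 30 + 31 + 31 + 30 + 31 + 30 + 31 + 31 + 28 + 31 + 30 + 31 + 30 + 31 + 2 = 1236.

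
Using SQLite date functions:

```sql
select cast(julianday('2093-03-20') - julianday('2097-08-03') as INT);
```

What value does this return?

11 days remain in March 2093 after the 20th (31 − 20).
Full months from April 2093 through July 2097 contribute their day counts.
Then 3 days into August 2097.
Total: 11 + 30 + 31 + 30 + 31 + 31 + 30 + 31 + 30 + 31 + 31 + 28 + 31 + 30 + 31 + 30 + 31 + 31 + 30 + 31 + 30 + 31 + 31 + 28 + 31 + 30 + 31 + 30 + 31 + 31 + 30 + 31 + 30 + 31 + 31 + 29 + 31 + 30 + 31 + 30 + 31 + 31 + 30 + 31 + 30 + 31 + 31 + 28 + 31 + 30 + 31 + 30 + 31 + 3 = 1597.
The subtraction is earlier − later, so the result is −1597 → -1597.

-1597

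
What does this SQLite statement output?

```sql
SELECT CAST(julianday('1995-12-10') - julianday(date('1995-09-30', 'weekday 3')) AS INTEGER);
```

67

`weekday 3` advances to the next Wednesday; 1995-09-30 is a Saturday, so it moves forward to 1995-10-04.
27 days remain in October 1995 after the 4th (31 − 4).
November 1995: 30 days.
Then 10 days into December 1995.
Total: 27 + 30 + 10 = 67.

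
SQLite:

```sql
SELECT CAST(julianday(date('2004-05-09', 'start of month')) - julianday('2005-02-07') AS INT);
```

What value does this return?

`start of month` rewinds 2004-05-09 to 2004-05-01.
30 days remain in May 2004 after the 1st (31 − 1).
Full months from June 2004 through January 2005 contribute their day counts.
Then 7 days into February 2005.
Total: 30 + 30 + 31 + 31 + 30 + 31 + 30 + 31 + 31 + 7 = 282.
The subtraction is earlier − later, so the result is −282 → -282.

-282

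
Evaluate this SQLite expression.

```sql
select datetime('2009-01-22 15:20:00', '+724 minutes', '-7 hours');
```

2009-01-22 20:24:00

724 minutes = 12h 4m; +724 minutes from 2009-01-22 15:20:00 is 2009-01-23 03:24:00 (crosses midnight).
-7 hours from 2009-01-23 03:24:00 is 2009-01-22 20:24:00 (crosses midnight).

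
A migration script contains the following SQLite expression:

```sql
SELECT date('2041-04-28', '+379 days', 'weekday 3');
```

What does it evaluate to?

2042-05-14

Applying '+379 days' to 2041-04-28: counting 379 days forward gives 2042-05-12.
`weekday 3` advances to the next Wednesday; 2042-05-12 is a Monday, so it moves forward to 2042-05-14.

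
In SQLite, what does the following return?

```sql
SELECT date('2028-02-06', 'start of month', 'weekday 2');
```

2028-02-01

`start of month` rewinds 2028-02-06 to 2028-02-01.
`weekday 2` advances to the next Tuesday; 2028-02-01 is already a Tuesday, so it stays at 2028-02-01.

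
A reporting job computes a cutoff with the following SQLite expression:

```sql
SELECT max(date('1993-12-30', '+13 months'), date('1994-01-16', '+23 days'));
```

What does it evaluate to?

date('1993-12-30', '+13 months') → 1995-01-30.
date('1994-01-16', '+23 days') → 1994-02-08.
Later of the two is 1995-01-30.

1995-01-30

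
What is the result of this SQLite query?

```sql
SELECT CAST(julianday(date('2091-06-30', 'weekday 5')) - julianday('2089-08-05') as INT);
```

`weekday 5` advances to the next Friday; 2091-06-30 is a Saturday, so it moves forward to 2091-07-06.
26 days remain in August 2089 after the 5th (31 − 5).
Full months from September 2089 through June 2091 contribute their day counts.
Then 6 days into July 2091.
Total: 26 + 30 + 31 + 30 + 31 + 31 + 28 + 31 + 30 + 31 + 30 + 31 + 31 + 30 + 31 + 30 + 31 + 31 + 28 + 31 + 30 + 31 + 30 + 6 = 700.

700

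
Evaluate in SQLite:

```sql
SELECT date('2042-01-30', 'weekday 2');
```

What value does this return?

2042-02-04

`weekday 2` advances to the next Tuesday; 2042-01-30 is a Thursday, so it moves forward to 2042-02-04.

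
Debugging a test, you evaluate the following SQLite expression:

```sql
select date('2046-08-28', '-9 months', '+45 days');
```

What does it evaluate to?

2046-01-12

Adding -9 months to 2046-08-28 gives 2045-11-28.
Applying '+45 days' to 2045-11-28: counting 45 days forward gives 2046-01-12.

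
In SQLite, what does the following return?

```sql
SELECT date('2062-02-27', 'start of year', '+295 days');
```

2062-10-23

`start of year` rewinds 2062-02-27 to 2062-01-01.
Applying '+295 days' to 2062-01-01: counting 295 days forward gives 2062-10-23.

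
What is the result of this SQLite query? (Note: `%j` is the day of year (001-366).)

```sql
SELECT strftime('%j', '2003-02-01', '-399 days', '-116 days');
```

First apply '-399 days', '-116 days': 2003-02-01 → 2001-09-04.
Day-of-year for 2001-09-04: days since 2001-01-01 inclusive = 247, zero-padded to 247.

247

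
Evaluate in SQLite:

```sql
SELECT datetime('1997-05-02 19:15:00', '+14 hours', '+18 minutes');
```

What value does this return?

1997-05-03 09:33:00

+14 hours from 1997-05-02 19:15:00 is 1997-05-03 09:15:00 (crosses midnight).
+18 minutes from 1997-05-03 09:15:00 is 1997-05-03 09:33:00.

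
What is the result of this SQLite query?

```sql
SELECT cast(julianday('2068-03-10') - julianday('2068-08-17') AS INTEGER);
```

-160

21 days remain in March 2068 after the 10th (31 − 10).
April 2068: 30 days.
May 2068: 31 days.
June 2068: 30 days.
July 2068: 31 days.
Then 17 days into August 2068.
Total: 21 + 30 + 31 + 30 + 31 + 17 = 160.
The subtraction is earlier − later, so the result is −160 → -160.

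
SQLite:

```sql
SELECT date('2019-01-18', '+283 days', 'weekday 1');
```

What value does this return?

2019-10-28

Applying '+283 days' to 2019-01-18: counting 283 days forward gives 2019-10-28.
`weekday 1` advances to the next Monday; 2019-10-28 is already a Monday, so it stays at 2019-10-28.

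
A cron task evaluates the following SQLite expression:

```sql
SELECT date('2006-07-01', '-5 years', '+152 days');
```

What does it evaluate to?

2001-11-30

Adding -5 years to 2006-07-01 gives 2001-07-01.
Applying '+152 days' to 2001-07-01: counting 152 days forward gives 2001-11-30.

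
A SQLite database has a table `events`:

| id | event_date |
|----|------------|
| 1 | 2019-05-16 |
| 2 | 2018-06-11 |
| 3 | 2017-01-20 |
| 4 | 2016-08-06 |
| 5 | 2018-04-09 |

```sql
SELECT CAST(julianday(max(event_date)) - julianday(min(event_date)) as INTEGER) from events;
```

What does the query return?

MIN = 2016-08-06, MAX = 2019-05-16.
25 days remain in August 2016 after the 6th (31 − 6).
Full months from September 2016 through April 2019 contribute their day counts.
Then 16 days into May 2019.
Total: 25 + 30 + 31 + 30 + 31 + 31 + 28 + 31 + 30 + 31 + 30 + 31 + 31 + 30 + 31 + 30 + 31 + 31 + 28 + 31 + 30 + 31 + 30 + 31 + 31 + 30 + 31 + 30 + 31 + 31 + 28 + 31 + 30 + 16 = 1013.

1013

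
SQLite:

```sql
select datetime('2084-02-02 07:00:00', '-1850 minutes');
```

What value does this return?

1850 minutes = 30h 50m; -1850 minutes from 2084-02-02 07:00:00 is 2084-02-01 00:10:00 (crosses midnight).

2084-02-01 00:10:00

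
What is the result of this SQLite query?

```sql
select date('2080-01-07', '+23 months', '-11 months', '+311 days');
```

2081-11-14

Adding +23 months to 2080-01-07 gives 2081-12-07.
Adding -11 months to 2081-12-07 gives 2081-01-07.
Applying '+311 days' to 2081-01-07: counting 311 days forward gives 2081-11-14.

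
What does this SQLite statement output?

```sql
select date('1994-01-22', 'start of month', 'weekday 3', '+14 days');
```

`start of month` rewinds 1994-01-22 to 1994-01-01.
`weekday 3` advances to the next Wednesday; 1994-01-01 is a Saturday, so it moves forward to 1994-01-05.
Advancing 14 more days within January lands on 1994-01-19.

1994-01-19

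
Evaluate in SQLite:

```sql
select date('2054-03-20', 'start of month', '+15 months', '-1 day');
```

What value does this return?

2055-05-31

`start of month` rewinds 2054-03-20 to 2054-03-01.
Adding +15 months to 2054-03-01 gives 2055-06-01.
Going back 1 day from 2055-06-01 reaches 2055-05-31 (last day of May, 31 days).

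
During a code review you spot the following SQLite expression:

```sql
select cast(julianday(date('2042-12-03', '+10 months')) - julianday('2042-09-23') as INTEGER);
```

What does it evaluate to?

Adding +10 months to 2042-12-03 gives 2043-10-03.
7 days remain in September 2042 after the 23rd (30 − 23).
Full months from October 2042 through September 2043 contribute their day counts.
Then 3 days into October 2043.
Total: 7 + 31 + 30 + 31 + 31 + 28 + 31 + 30 + 31 + 30 + 31 + 31 + 30 + 3 = 375.

375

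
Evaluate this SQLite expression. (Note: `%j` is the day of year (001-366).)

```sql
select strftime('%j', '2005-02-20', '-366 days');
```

051

First apply '-366 days': 2005-02-20 → 2004-02-20.
Day-of-year for 2004-02-20: days since 2004-01-01 inclusive = 51, zero-padded to 051.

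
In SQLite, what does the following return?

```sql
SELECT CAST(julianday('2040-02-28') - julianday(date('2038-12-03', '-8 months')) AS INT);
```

Adding -8 months to 2038-12-03 gives 2038-04-03.
27 days remain in April 2038 after the 3rd (30 − 3).
Full months from May 2038 through January 2040 contribute their day counts.
Then 28 days into February 2040.
Total: 27 + 31 + 30 + 31 + 31 + 30 + 31 + 30 + 31 + 31 + 28 + 31 + 30 + 31 + 30 + 31 + 31 + 30 + 31 + 30 + 31 + 31 + 28 = 696.

696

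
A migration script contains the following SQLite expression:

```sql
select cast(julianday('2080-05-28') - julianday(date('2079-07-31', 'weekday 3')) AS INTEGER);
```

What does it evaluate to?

300

`weekday 3` advances to the next Wednesday; 2079-07-31 is a Monday, so it moves forward to 2079-08-02.
29 days remain in August 2079 after the 2nd (31 − 2).
Full months from September 2079 through April 2080 contribute their day counts.
Then 28 days into May 2080.
Total: 29 + 30 + 31 + 30 + 31 + 31 + 29 + 31 + 30 + 28 = 300.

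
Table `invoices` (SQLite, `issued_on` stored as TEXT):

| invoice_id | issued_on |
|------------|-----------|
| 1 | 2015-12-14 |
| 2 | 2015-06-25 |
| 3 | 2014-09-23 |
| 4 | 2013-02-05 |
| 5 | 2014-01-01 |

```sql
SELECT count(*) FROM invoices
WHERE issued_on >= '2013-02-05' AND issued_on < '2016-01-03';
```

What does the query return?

5

Rows in [2013-02-05, 2016-01-03): 2015-12-14, 2015-06-25, 2014-09-23, 2013-02-05, 2014-01-01 → 5 rows.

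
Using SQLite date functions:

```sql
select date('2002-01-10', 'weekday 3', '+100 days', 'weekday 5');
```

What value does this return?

`weekday 3` advances to the next Wednesday; 2002-01-10 is a Thursday, so it moves forward to 2002-01-16.
Applying '+100 days' to 2002-01-16: counting 100 days forward gives 2002-04-26.
`weekday 5` advances to the next Friday; 2002-04-26 is already a Friday, so it stays at 2002-04-26.

2002-04-26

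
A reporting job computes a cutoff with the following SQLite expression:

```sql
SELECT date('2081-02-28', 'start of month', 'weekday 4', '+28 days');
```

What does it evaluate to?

2081-03-06

`start of month` rewinds 2081-02-28 to 2081-02-01.
`weekday 4` advances to the next Thursday; 2081-02-01 is a Saturday, so it moves forward to 2081-02-06.
February 2081 has 28 days; 22 remain after the 6th, so 23 days reach 2081-03-01.
Advancing 5 more days within March lands on 2081-03-06.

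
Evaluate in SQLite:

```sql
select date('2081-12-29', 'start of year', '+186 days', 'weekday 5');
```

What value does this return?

2081-07-11

`start of year` rewinds 2081-12-29 to 2081-01-01.
Applying '+186 days' to 2081-01-01: counting 186 days forward gives 2081-07-06.
`weekday 5` advances to the next Friday; 2081-07-06 is a Sunday, so it moves forward to 2081-07-11.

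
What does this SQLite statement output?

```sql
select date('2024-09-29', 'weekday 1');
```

2024-09-30

`weekday 1` advances to the next Monday; 2024-09-29 is a Sunday, so it moves forward to 2024-09-30.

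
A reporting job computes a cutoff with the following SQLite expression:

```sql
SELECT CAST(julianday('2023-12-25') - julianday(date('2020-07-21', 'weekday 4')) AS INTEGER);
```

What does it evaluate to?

`weekday 4` advances to the next Thursday; 2020-07-21 is a Tuesday, so it moves forward to 2020-07-23.
8 days remain in July 2020 after the 23rd (31 − 23).
Full months from August 2020 through November 2023 contribute their day counts.
Then 25 days into December 2023.
Total: 8 + 31 + 30 + 31 + 30 + 31 + 31 + 28 + 31 + 30 + 31 + 30 + 31 + 31 + 30 + 31 + 30 + 31 + 31 + 28 + 31 + 30 + 31 + 30 + 31 + 31 + 30 + 31 + 30 + 31 + 31 + 28 + 31 + 30 + 31 + 30 + 31 + 31 + 30 + 31 + 30 + 25 = 1250.

1250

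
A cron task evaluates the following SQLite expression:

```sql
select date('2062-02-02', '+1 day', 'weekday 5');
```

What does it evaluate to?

2062-02-03

Advancing 1 more day within February lands on 2062-02-03.
`weekday 5` advances to the next Friday; 2062-02-03 is already a Friday, so it stays at 2062-02-03.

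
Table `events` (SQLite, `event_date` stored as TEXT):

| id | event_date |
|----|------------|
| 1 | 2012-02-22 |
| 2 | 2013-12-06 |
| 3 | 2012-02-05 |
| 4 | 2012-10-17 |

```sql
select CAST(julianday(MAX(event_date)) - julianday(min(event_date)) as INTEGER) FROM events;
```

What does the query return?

MIN = 2012-02-05, MAX = 2013-12-06.
24 days remain in February 2012 after the 5th (29 − 5).
Full months from March 2012 through November 2013 contribute their day counts.
Then 6 days into December 2013.
Total: 24 + 31 + 30 + 31 + 30 + 31 + 31 + 30 + 31 + 30 + 31 + 31 + 28 + 31 + 30 + 31 + 30 + 31 + 31 + 30 + 31 + 30 + 6 = 670.

670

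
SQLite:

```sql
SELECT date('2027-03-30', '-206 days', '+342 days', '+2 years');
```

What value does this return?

2029-08-13

Applying '-206 days' to 2027-03-30: counting 206 days back gives 2026-09-05.
Applying '+342 days' to 2026-09-05: counting 342 days forward gives 2027-08-13.
Adding +2 years to 2027-08-13 gives 2029-08-13.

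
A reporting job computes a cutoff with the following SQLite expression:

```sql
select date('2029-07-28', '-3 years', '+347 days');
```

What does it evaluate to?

2027-07-10

Adding -3 years to 2029-07-28 gives 2026-07-28.
Applying '+347 days' to 2026-07-28: counting 347 days forward gives 2027-07-10.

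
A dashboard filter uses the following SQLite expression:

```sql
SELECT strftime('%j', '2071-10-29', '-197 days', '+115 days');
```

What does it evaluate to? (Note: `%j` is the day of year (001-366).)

First apply '-197 days', '+115 days': 2071-10-29 → 2071-08-08.
Day-of-year for 2071-08-08: days since 2071-01-01 inclusive = 220, zero-padded to 220.

220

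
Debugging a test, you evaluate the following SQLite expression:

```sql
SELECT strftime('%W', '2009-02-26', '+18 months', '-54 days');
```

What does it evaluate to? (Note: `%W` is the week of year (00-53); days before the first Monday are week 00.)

26

First apply '+18 months', '-54 days': 2009-02-26 → 2010-07-03.
2010-07-03 is a Saturday. SQLite's %W counts Mondays since the year started; the result is 26.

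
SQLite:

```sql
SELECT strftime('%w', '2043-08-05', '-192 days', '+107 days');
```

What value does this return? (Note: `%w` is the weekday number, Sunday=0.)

2

First apply '-192 days', '+107 days': 2043-08-05 → 2043-05-12.
2043-05-12 is a Tuesday; with Sunday=0 that is 2.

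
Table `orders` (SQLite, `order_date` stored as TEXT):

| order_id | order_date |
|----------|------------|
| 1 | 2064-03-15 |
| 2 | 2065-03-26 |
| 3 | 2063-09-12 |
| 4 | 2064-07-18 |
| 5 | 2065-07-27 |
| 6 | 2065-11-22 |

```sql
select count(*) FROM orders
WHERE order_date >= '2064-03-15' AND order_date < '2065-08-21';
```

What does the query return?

4

Rows in [2064-03-15, 2065-08-21): 2064-03-15, 2065-03-26, 2064-07-18, 2065-07-27 → 4 rows.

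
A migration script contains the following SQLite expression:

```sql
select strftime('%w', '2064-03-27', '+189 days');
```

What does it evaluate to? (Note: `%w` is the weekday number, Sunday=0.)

4

First apply '+189 days': 2064-03-27 → 2064-10-02.
2064-10-02 is a Thursday; with Sunday=0 that is 4.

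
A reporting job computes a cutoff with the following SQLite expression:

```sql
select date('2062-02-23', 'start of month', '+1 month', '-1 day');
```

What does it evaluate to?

`start of month` rewinds 2062-02-23 to 2062-02-01.
Adding +1 month to 2062-02-01 gives 2062-03-01.
Going back 1 day from 2062-03-01 reaches 2062-02-28 (last day of February, 28 days).

2062-02-28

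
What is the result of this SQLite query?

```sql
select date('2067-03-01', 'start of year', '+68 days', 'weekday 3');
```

2067-03-16

`start of year` rewinds 2067-03-01 to 2067-01-01.
Applying '+68 days' to 2067-01-01: counting 68 days forward gives 2067-03-10.
`weekday 3` advances to the next Wednesday; 2067-03-10 is a Thursday, so it moves forward to 2067-03-16.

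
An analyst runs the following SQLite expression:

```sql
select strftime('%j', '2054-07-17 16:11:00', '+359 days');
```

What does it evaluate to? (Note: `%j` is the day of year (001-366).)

First apply '+359 days': 2054-07-17 16:11:00 → 2055-07-11 16:11:00.
Day-of-year for 2055-07-11: days since 2055-01-01 inclusive = 192, zero-padded to 192.

192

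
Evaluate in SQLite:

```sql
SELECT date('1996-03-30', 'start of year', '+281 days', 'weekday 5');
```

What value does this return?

`start of year` rewinds 1996-03-30 to 1996-01-01.
Applying '+281 days' to 1996-01-01: counting 281 days forward gives 1996-10-08.
`weekday 5` advances to the next Friday; 1996-10-08 is a Tuesday, so it moves forward to 1996-10-11.

1996-10-11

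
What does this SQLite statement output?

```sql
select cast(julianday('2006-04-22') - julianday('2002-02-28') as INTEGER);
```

1514

0 days remain in February 2002 after the 28th (28 − 28).
Full months from March 2002 through March 2006 contribute their day counts.
Then 22 days into April 2006.
Total: 0 + 31 + 30 + 31 + 30 + 31 + 31 + 30 + 31 + 30 + 31 + 31 + 28 + 31 + 30 + 31 + 30 + 31 + 31 + 30 + 31 + 30 + 31 + 31 + 29 + 31 + 30 + 31 + 30 + 31 + 31 + 30 + 31 + 30 + 31 + 31 + 28 + 31 + 30 + 31 + 30 + 31 + 31 + 30 + 31 + 30 + 31 + 31 + 28 + 31 + 22 = 1514.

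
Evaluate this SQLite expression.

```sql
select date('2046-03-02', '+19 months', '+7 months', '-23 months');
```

Adding +19 months to 2046-03-02 gives 2047-10-02.
Adding +7 months to 2047-10-02 gives 2048-05-02.
Adding -23 months to 2048-05-02 gives 2046-06-02.

2046-06-02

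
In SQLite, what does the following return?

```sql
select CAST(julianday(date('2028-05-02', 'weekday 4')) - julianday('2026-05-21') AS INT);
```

714

`weekday 4` advances to the next Thursday; 2028-05-02 is a Tuesday, so it moves forward to 2028-05-04.
10 days remain in May 2026 after the 21st (31 − 21).
Full months from June 2026 through April 2028 contribute their day counts.
Then 4 days into May 2028.
Total: 10 + 30 + 31 + 31 + 30 + 31 + 30 + 31 + 31 + 28 + 31 + 30 + 31 + 30 + 31 + 31 + 30 + 31 + 30 + 31 + 31 + 29 + 31 + 30 + 4 = 714.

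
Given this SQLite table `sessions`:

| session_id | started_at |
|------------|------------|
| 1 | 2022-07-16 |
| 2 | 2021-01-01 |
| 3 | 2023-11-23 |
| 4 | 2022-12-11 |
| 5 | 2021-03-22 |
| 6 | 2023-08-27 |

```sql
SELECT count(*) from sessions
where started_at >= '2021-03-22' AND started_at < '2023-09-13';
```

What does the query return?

Rows in [2021-03-22, 2023-09-13): 2022-07-16, 2022-12-11, 2021-03-22, 2023-08-27 → 4 rows.

4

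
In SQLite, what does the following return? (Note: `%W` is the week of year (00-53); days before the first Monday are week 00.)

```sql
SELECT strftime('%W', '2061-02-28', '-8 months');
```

First apply '-8 months': 2061-02-28 → 2060-06-28.
2060-06-28 is a Monday. SQLite's %W counts Mondays since the year started; the result is 26.

26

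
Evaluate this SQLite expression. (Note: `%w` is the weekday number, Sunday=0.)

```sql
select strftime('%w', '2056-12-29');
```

2056-12-29 is a Friday; with Sunday=0 that is 5.

5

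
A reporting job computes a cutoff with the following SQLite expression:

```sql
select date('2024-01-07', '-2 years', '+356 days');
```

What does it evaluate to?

Adding -2 years to 2024-01-07 gives 2022-01-07.
Applying '+356 days' to 2022-01-07: counting 356 days forward gives 2022-12-29.

2022-12-29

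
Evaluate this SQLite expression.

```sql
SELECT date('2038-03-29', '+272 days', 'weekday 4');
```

Applying '+272 days' to 2038-03-29: counting 272 days forward gives 2038-12-26.
`weekday 4` advances to the next Thursday; 2038-12-26 is a Sunday, so it moves forward to 2038-12-30.

2038-12-30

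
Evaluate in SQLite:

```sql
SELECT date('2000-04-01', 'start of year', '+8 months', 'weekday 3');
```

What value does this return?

2000-09-06

`start of year` rewinds 2000-04-01 to 2000-01-01.
Adding +8 months to 2000-01-01 gives 2000-09-01.
`weekday 3` advances to the next Wednesday; 2000-09-01 is a Friday, so it moves forward to 2000-09-06.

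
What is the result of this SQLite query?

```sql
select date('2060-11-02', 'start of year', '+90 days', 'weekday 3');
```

`start of year` rewinds 2060-11-02 to 2060-01-01.
Applying '+90 days' to 2060-01-01: counting 90 days forward gives 2060-03-31.
`weekday 3` advances to the next Wednesday; 2060-03-31 is already a Wednesday, so it stays at 2060-03-31.

2060-03-31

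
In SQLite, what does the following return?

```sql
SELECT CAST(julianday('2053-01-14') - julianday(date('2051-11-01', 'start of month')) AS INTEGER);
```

`start of month` rewinds 2051-11-01 to 2051-11-01.
29 days remain in November 2051 after the 1st (30 − 1).
Full months from December 2051 through December 2052 contribute their day counts.
Then 14 days into January 2053.
Total: 29 + 31 + 31 + 29 + 31 + 30 + 31 + 30 + 31 + 31 + 30 + 31 + 30 + 31 + 14 = 440.

440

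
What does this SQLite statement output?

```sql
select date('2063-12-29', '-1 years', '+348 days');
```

Adding -1 year to 2063-12-29 gives 2062-12-29.
Applying '+348 days' to 2062-12-29: counting 348 days forward gives 2063-12-12.

2063-12-12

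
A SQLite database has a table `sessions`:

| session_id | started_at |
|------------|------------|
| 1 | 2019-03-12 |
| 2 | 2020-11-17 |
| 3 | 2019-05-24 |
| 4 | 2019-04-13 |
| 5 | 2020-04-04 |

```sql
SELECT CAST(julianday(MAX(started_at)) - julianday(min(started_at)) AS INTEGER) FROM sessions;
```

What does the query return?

616

MIN = 2019-03-12, MAX = 2020-11-17.
19 days remain in March 2019 after the 12th (31 − 12).
Full months from April 2019 through October 2020 contribute their day counts.
Then 17 days into November 2020.
Total: 19 + 30 + 31 + 30 + 31 + 31 + 30 + 31 + 30 + 31 + 31 + 29 + 31 + 30 + 31 + 30 + 31 + 31 + 30 + 31 + 17 = 616.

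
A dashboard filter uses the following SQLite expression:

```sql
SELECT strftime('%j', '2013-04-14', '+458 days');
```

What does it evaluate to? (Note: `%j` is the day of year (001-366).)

First apply '+458 days': 2013-04-14 → 2014-07-16.
Day-of-year for 2014-07-16: days since 2014-01-01 inclusive = 197, zero-padded to 197.

197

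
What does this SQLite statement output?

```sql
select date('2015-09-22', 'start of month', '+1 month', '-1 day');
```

`start of month` rewinds 2015-09-22 to 2015-09-01.
Adding +1 month to 2015-09-01 gives 2015-10-01.
Going back 1 day from 2015-10-01 reaches 2015-09-30 (last day of September, 30 days).

2015-09-30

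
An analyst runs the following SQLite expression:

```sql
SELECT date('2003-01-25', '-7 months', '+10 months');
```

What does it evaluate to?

Adding -7 months to 2003-01-25 gives 2002-06-25.
Adding +10 months to 2002-06-25 gives 2003-04-25.

2003-04-25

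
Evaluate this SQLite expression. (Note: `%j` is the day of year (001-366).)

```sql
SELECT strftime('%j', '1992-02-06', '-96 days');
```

First apply '-96 days': 1992-02-06 → 1991-11-02.
Day-of-year for 1991-11-02: days since 1991-01-01 inclusive = 306, zero-padded to 306.

306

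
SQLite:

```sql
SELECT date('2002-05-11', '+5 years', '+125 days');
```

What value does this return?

Adding +5 years to 2002-05-11 gives 2007-05-11.
Applying '+125 days' to 2007-05-11: counting 125 days forward gives 2007-09-13.

2007-09-13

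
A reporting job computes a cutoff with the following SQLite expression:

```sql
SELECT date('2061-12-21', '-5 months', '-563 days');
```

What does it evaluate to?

Adding -5 months to 2061-12-21 gives 2061-07-21.
Applying '-563 days' to 2061-07-21: counting 563 days back gives 2060-01-05.

2060-01-05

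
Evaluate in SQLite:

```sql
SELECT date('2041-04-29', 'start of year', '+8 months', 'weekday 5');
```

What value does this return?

2041-09-06

`start of year` rewinds 2041-04-29 to 2041-01-01.
Adding +8 months to 2041-01-01 gives 2041-09-01.
`weekday 5` advances to the next Friday; 2041-09-01 is a Sunday, so it moves forward to 2041-09-06.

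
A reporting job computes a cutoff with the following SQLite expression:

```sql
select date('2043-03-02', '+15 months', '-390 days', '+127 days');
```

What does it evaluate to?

Adding +15 months to 2043-03-02 gives 2044-06-02.
Applying '-390 days' to 2044-06-02: counting 390 days back gives 2043-05-09.
Applying '+127 days' to 2043-05-09: counting 127 days forward gives 2043-09-13.

2043-09-13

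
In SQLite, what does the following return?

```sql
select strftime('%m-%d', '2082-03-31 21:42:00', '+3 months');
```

07-01

First apply '+3 months': 2082-03-31 21:42:00 → 2082-07-01 21:42:00.
`%m-%d` extracts the month-day: 07-01.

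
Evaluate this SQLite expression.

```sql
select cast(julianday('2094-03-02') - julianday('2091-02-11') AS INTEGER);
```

17 days remain in February 2091 after the 11th (28 − 11).
Full months from March 2091 through February 2094 contribute their day counts.
Then 2 days into March 2094.
Total: 17 + 31 + 30 + 31 + 30 + 31 + 31 + 30 + 31 + 30 + 31 + 31 + 29 + 31 + 30 + 31 + 30 + 31 + 31 + 30 + 31 + 30 + 31 + 31 + 28 + 31 + 30 + 31 + 30 + 31 + 31 + 30 + 31 + 30 + 31 + 31 + 28 + 2 = 1115.

1115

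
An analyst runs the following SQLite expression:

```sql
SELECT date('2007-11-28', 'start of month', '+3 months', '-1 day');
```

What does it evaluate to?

`start of month` rewinds 2007-11-28 to 2007-11-01.
Adding +3 months to 2007-11-01 gives 2008-02-01.
Going back 1 day from 2008-02-01 reaches 2008-01-31 (last day of January, 31 days).

2008-01-31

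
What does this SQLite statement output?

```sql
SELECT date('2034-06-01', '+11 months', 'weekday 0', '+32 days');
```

Adding +11 months to 2034-06-01 gives 2035-05-01.
`weekday 0` advances to the next Sunday; 2035-05-01 is a Tuesday, so it moves forward to 2035-05-06.
May 2035 has 31 days; 25 remain after the 6th, so 26 days reach 2035-06-01.
Advancing 6 more days within June lands on 2035-06-07.

2035-06-07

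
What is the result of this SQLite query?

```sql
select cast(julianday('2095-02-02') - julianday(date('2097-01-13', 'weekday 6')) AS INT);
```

`weekday 6` advances to the next Saturday; 2097-01-13 is a Sunday, so it moves forward to 2097-01-19.
26 days remain in February 2095 after the 2nd (28 − 2).
Full months from March 2095 through December 2096 contribute their day counts.
Then 19 days into January 2097.
Total: 26 + 31 + 30 + 31 + 30 + 31 + 31 + 30 + 31 + 30 + 31 + 31 + 29 + 31 + 30 + 31 + 30 + 31 + 31 + 30 + 31 + 30 + 31 + 19 = 717.
The subtraction is earlier − later, so the result is −717 → -717.

-717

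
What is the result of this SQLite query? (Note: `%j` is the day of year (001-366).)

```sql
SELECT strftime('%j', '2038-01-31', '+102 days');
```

First apply '+102 days': 2038-01-31 → 2038-05-13.
Day-of-year for 2038-05-13: days since 2038-01-01 inclusive = 133, zero-padded to 133.

133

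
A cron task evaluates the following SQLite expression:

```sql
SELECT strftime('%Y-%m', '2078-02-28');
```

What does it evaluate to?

`%Y-%m` extracts the year-month: 2078-02.

2078-02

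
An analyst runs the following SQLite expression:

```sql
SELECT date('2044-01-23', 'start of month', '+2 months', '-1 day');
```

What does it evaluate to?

2044-02-29

`start of month` rewinds 2044-01-23 to 2044-01-01.
Adding +2 months to 2044-01-01 gives 2044-03-01.
Going back 1 day from 2044-03-01 reaches 2044-02-29 (last day of February, 29 days).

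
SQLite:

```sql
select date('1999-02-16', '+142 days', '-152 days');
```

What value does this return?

Applying '+142 days' to 1999-02-16: counting 142 days forward gives 1999-07-08.
Applying '-152 days' to 1999-07-08: counting 152 days back gives 1999-02-06.

1999-02-06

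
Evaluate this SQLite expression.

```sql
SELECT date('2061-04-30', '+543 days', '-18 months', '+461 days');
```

Applying '+543 days' to 2061-04-30: counting 543 days forward gives 2062-10-25.
Adding -18 months to 2062-10-25 gives 2061-04-25.
Applying '+461 days' to 2061-04-25: counting 461 days forward gives 2062-07-30.

2062-07-30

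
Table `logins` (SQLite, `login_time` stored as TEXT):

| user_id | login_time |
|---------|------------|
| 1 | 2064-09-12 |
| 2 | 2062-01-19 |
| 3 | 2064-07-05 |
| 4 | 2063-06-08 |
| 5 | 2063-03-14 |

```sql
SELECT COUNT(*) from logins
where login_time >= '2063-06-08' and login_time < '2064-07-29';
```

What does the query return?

2

Rows in [2063-06-08, 2064-07-29): 2064-07-05, 2063-06-08 → 2 rows.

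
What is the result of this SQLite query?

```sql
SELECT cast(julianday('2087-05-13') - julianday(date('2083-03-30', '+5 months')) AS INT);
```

1352

Adding +5 months to 2083-03-30 gives 2083-08-30.
1 day remains in August 2083 after the 30th (31 − 30).
Full months from September 2083 through April 2087 contribute their day counts.
Then 13 days into May 2087.
Total: 1 + 30 + 31 + 30 + 31 + 31 + 29 + 31 + 30 + 31 + 30 + 31 + 31 + 30 + 31 + 30 + 31 + 31 + 28 + 31 + 30 + 31 + 30 + 31 + 31 + 30 + 31 + 30 + 31 + 31 + 28 + 31 + 30 + 31 + 30 + 31 + 31 + 30 + 31 + 30 + 31 + 31 + 28 + 31 + 30 + 13 = 1352.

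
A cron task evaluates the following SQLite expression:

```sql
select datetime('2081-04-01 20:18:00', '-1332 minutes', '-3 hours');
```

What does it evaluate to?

1332 minutes = 22h 12m; -1332 minutes from 2081-04-01 20:18:00 is 2081-03-31 22:06:00 (crosses midnight).
-3 hours from 2081-03-31 22:06:00 is 2081-03-31 19:06:00.

2081-03-31 19:06:00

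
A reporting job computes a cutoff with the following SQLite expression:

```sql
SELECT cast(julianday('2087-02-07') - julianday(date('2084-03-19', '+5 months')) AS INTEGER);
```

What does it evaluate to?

902

Adding +5 months to 2084-03-19 gives 2084-08-19.
12 days remain in August 2084 after the 19th (31 − 19).
Full months from September 2084 through January 2087 contribute their day counts.
Then 7 days into February 2087.
Total: 12 + 30 + 31 + 30 + 31 + 31 + 28 + 31 + 30 + 31 + 30 + 31 + 31 + 30 + 31 + 30 + 31 + 31 + 28 + 31 + 30 + 31 + 30 + 31 + 31 + 30 + 31 + 30 + 31 + 31 + 7 = 902.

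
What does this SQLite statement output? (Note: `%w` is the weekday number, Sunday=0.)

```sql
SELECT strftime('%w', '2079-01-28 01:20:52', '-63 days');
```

6

First apply '-63 days': 2079-01-28 01:20:52 → 2078-11-26 01:20:52.
2078-11-26 is a Saturday; with Sunday=0 that is 6.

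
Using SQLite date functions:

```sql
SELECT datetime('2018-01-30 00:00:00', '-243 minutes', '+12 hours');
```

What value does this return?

2018-01-30 07:57:00

243 minutes = 4h 3m; -243 minutes from 2018-01-30 00:00:00 is 2018-01-29 19:57:00 (crosses midnight).
+12 hours from 2018-01-29 19:57:00 is 2018-01-30 07:57:00 (crosses midnight).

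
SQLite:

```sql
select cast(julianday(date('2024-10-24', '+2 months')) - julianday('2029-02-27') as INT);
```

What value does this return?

-1526

Adding +2 months to 2024-10-24 gives 2024-12-24.
7 days remain in December 2024 after the 24th (31 − 24).
Full months from January 2025 through January 2029 contribute their day counts.
Then 27 days into February 2029.
Total: 7 + 31 + 28 + 31 + 30 + 31 + 30 + 31 + 31 + 30 + 31 + 30 + 31 + 31 + 28 + 31 + 30 + 31 + 30 + 31 + 31 + 30 + 31 + 30 + 31 + 31 + 28 + 31 + 30 + 31 + 30 + 31 + 31 + 30 + 31 + 30 + 31 + 31 + 29 + 31 + 30 + 31 + 30 + 31 + 31 + 30 + 31 + 30 + 31 + 31 + 27 = 1526.
The subtraction is earlier − later, so the result is −1526 → -1526.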